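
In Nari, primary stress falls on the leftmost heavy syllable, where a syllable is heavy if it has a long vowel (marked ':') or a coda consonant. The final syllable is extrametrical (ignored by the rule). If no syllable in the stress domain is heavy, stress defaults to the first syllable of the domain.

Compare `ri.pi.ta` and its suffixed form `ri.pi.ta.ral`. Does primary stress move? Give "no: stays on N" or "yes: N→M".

no: stays on 1

Base `ri.pi.ta` (3 syllables):
  The final syllable (3, ta) is extrametrical; the stress domain is syllables 1–2.
  Weights: 1 ri L, 2 pi L.
  No heavy syllable in the domain; default to the first syllable of the domain = syllable 1.
  → primary stress on syllable 1.
Suffixed `ri.pi.ta.ral` (4 syllables):
  The final syllable (4, ral) is extrametrical; the stress domain is syllables 1–3.
  Weights: 1 ri L, 2 pi L, 3 ta L.
  No heavy syllable in the domain; default to the first syllable of the domain = syllable 1.
  → primary stress on syllable 1.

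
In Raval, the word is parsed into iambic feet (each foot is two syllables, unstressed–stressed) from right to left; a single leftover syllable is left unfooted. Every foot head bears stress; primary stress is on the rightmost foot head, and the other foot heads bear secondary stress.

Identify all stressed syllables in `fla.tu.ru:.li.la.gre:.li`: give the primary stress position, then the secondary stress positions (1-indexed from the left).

primary 7, secondary 3, 5

Parse right to left into iambic (σˈσ) feet: fla (tu.ˈru:) (li.ˈla) (gre:.ˈli). Syllable 1 is left unfooted.
Foot heads (stressed positions): 3, 5, 7.
End Rule Rightmost: primary stress on the rightmost head = syllable 7.
Secondary stress on 3, 5: fla.tu.ˌru:.li.ˌla.gre:.ˈli.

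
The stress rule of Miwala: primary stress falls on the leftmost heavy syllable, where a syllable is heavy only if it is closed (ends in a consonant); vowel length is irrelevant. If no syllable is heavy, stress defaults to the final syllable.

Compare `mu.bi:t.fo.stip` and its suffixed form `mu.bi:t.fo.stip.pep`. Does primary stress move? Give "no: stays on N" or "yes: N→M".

Base `mu.bi:t.fo.stip` (4 syllables):
  Weights: 1 mu L, 2 bi:t H, 3 fo L, 4 stip H.
  Heavy syllables in the domain: 2, 4. The leftmost is syllable 2 (bi:t).
  → primary stress on syllable 2.
Suffixed `mu.bi:t.fo.stip.pep` (5 syllables):
  Weights: 1 mu L, 2 bi:t H, 3 fo L, 4 stip H, 5 pep H.
  Heavy syllables in the domain: 2, 4, 5. The leftmost is syllable 2 (bi:t).
  → primary stress on syllable 2.

no: stays on 2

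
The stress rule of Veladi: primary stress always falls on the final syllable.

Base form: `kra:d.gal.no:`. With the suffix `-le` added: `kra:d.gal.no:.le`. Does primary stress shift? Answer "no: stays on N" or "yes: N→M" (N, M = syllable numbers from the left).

Base `kra:d.gal.no:` (3 syllables):
  The word has 3 syllables; the final syllable is syllable 3 (no:).
  → primary stress on syllable 3.
Suffixed `kra:d.gal.no:.le` (4 syllables):
  The word has 4 syllables; the final syllable is syllable 4 (le).
  → primary stress on syllable 4.

yes: 3→4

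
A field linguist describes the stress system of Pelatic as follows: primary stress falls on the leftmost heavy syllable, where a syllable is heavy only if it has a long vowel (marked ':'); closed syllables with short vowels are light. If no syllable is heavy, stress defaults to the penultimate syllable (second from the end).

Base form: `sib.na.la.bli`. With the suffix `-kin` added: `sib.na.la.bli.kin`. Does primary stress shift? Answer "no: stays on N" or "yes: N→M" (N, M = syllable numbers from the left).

yes: 3→4

Base `sib.na.la.bli` (4 syllables):
  Weights: 1 sib L, 2 na L, 3 la L, 4 bli L.
  No heavy syllable in the domain; default to the penultimate syllable (second from the end) = syllable 3.
  → primary stress on syllable 3.
Suffixed `sib.na.la.bli.kin` (5 syllables):
  Weights: 1 sib L, 2 na L, 3 la L, 4 bli L, 5 kin L.
  No heavy syllable in the domain; default to the penultimate syllable (second from the end) = syllable 4.
  → primary stress on syllable 4.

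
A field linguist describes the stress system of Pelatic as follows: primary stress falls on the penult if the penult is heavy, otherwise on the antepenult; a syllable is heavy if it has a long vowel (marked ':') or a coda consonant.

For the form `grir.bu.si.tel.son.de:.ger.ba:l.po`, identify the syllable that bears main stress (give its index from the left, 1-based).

Weights: 7 ger H, 8 ba:l H, 9 po L.
The penult (syllable 8, ba:l) is heavy, so it takes stress.
Primary stress: syllable 8 → grir.bu.si.tel.son.de:.ger.ˈba:l.po.

8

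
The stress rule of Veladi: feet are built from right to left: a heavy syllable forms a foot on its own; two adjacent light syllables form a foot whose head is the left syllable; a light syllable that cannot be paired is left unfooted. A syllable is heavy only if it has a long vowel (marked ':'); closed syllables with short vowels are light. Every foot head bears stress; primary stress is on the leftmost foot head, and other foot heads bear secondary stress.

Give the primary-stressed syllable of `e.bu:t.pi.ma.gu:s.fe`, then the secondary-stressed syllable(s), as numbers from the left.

Weights: 1 e L, 2 bu:t H, 3 pi L, 4 ma L, 5 gu:s H, 6 fe L.
Parse right to left (heavy = foot alone; LL = one foot; stranded L unfooted): e (ˈbu:t) (ˈpi.ma) (ˈgu:s) fe.
Foot heads: 2, 3, 5.
Primary stress on the leftmost head = syllable 2.
Secondary stress on 3, 5: e.ˈbu:t.ˌpi.ma.ˌgu:s.fe.

primary 2, secondary 3, 5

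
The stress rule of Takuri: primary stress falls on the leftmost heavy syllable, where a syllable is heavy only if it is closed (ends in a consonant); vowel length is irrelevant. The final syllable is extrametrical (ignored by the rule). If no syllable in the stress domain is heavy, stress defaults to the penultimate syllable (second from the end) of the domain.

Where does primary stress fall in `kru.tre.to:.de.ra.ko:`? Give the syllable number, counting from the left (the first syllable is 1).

4

The final syllable (6, ko:) is extrametrical; the stress domain is syllables 1–5.
Weights: 1 kru L, 2 tre L, 3 to: L, 4 de L, 5 ra L.
No heavy syllable in the domain; default to the penultimate syllable (second from the end) of the domain = syllable 4.
Primary stress: syllable 4 → kru.tre.to:.ˈde.ra.ko:.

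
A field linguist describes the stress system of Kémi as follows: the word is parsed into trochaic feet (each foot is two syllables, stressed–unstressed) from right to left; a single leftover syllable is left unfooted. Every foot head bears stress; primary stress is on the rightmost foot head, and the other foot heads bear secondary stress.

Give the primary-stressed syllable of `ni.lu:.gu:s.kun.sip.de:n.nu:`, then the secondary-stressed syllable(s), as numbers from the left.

primary 6, secondary 2, 4

Parse right to left into trochaic (ˈσσ) feet: ni (ˈlu:.gu:s) (ˈkun.sip) (ˈde:n.nu:). Syllable 1 is left unfooted.
Foot heads (stressed positions): 2, 4, 6.
End Rule Rightmost: primary stress on the rightmost head = syllable 6.
Secondary stress on 2, 4: ni.ˌlu:.gu:s.ˌkun.sip.ˈde:n.nu:.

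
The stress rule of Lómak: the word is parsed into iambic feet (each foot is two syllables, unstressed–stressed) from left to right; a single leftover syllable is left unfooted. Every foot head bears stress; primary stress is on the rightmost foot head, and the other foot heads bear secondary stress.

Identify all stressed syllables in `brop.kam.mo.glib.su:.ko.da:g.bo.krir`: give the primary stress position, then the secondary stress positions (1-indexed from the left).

Parse left to right into iambic (σˈσ) feet: (brop.ˈkam) (mo.ˈglib) (su:.ˈko) (da:g.ˈbo) krir. Syllable 9 is left unfooted.
Foot heads (stressed positions): 2, 4, 6, 8.
End Rule Rightmost: primary stress on the rightmost head = syllable 8.
Secondary stress on 2, 4, 6: brop.ˌkam.mo.ˌglib.su:.ˌko.da:g.ˈbo.krir.

primary 8, secondary 2, 4, 6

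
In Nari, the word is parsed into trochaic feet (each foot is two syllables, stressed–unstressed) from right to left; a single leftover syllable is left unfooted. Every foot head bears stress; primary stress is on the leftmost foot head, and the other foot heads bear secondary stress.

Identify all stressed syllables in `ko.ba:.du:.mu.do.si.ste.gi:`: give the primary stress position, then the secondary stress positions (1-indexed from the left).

Parse right to left into trochaic (ˈσσ) feet: (ˈko.ba:) (ˈdu:.mu) (ˈdo.si) (ˈste.gi:).
Foot heads (stressed positions): 1, 3, 5, 7.
End Rule Leftmost: primary stress on the leftmost head = syllable 1.
Secondary stress on 3, 5, 7: ˈko.ba:.ˌdu:.mu.ˌdo.si.ˌste.gi:.

primary 1, secondary 3, 5, 7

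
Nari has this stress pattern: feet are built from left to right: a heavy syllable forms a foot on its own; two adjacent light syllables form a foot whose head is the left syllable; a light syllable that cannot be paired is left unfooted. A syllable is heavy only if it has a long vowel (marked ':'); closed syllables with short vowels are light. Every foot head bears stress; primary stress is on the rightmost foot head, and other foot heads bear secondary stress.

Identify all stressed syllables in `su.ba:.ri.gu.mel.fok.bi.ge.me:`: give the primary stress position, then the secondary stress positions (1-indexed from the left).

Weights: 1 su L, 2 ba: H, 3 ri L, 4 gu L, 5 mel L, 6 fok L, 7 bi L, 8 ge L, 9 me: H.
Parse left to right (heavy = foot alone; LL = one foot; stranded L unfooted): su (ˈba:) (ˈri.gu) (ˈmel.fok) (ˈbi.ge) (ˈme:).
Foot heads: 2, 3, 5, 7, 9.
Primary stress on the rightmost head = syllable 9.
Secondary stress on 2, 3, 5, 7: su.ˌba:.ˌri.gu.ˌmel.fok.ˌbi.ge.ˈme:.

primary 9, secondary 2, 3, 5, 7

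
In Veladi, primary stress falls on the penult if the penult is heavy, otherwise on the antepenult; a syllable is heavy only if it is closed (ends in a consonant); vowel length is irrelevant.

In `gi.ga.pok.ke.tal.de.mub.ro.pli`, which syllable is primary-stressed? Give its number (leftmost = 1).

7

Weights: 7 mub H, 8 ro L, 9 pli L.
The penult (syllable 8, ro) is light, so stress falls on the antepenult (syllable 7, mub).
Primary stress: syllable 7 → gi.ga.pok.ke.tal.de.ˈmub.ro.pli.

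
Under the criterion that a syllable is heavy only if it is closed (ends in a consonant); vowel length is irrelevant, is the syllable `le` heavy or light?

`le`: short vowel, open (no coda). Open (no coda) → light.

light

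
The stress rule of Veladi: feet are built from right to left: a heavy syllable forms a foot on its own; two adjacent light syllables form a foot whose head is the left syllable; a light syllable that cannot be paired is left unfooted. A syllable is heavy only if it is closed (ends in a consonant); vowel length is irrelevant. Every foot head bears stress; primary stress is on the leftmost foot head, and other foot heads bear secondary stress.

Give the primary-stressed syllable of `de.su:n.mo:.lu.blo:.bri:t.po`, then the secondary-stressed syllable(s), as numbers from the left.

primary 2, secondary 4, 6

Weights: 1 de L, 2 su:n H, 3 mo: L, 4 lu L, 5 blo: L, 6 bri:t H, 7 po L.
Parse right to left (heavy = foot alone; LL = one foot; stranded L unfooted): de (ˈsu:n) mo: (ˈlu.blo:) (ˈbri:t) po.
Foot heads: 2, 4, 6.
Primary stress on the leftmost head = syllable 2.
Secondary stress on 4, 6: de.ˈsu:n.mo:.ˌlu.blo:.ˌbri:t.po.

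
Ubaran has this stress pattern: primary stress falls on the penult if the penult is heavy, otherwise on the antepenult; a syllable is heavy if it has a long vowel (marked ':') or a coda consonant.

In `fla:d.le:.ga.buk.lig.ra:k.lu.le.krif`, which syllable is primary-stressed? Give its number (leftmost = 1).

Weights: 7 lu L, 8 le L, 9 krif H.
The penult (syllable 8, le) is light, so stress falls on the antepenult (syllable 7, lu).
Primary stress: syllable 7 → fla:d.le:.ga.buk.lig.ra:k.ˈlu.le.krif.

7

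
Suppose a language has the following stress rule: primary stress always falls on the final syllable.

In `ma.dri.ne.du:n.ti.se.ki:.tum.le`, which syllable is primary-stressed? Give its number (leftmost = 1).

9

The word has 9 syllables; the final syllable is syllable 9 (le).
Primary stress: syllable 9 → ma.dri.ne.du:n.ti.se.ki:.tum.ˈle.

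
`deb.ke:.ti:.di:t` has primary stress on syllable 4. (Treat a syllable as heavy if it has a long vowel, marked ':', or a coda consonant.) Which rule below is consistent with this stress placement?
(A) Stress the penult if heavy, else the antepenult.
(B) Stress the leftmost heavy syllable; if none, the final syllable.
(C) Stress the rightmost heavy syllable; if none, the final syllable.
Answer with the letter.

Rule A → syllable 3 (observed: 4).
Rule B → syllable 1 (observed: 4).
Rule C → syllable 4 ✓.

C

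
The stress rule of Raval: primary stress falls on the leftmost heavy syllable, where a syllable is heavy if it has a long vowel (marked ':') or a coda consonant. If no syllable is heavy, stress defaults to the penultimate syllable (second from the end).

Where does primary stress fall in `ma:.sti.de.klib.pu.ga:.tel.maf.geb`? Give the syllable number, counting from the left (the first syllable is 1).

1

Weights: 1 ma: H, 2 sti L, 3 de L, 4 klib H, 5 pu L, 6 ga: H, 7 tel H, 8 maf H, 9 geb H.
Heavy syllables in the domain: 1, 4, 6, 7, 8, 9. The leftmost is syllable 1 (ma:).
Primary stress: syllable 1 → ˈma:.sti.de.klib.pu.ga:.tel.maf.geb.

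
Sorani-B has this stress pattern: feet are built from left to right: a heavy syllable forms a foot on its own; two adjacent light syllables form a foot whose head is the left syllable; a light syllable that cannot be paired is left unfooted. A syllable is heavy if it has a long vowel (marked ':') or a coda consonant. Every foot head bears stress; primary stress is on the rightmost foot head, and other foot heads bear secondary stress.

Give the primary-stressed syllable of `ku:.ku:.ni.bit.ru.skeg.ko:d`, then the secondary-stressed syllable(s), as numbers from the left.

primary 7, secondary 1, 2, 4, 6

Weights: 1 ku: H, 2 ku: H, 3 ni L, 4 bit H, 5 ru L, 6 skeg H, 7 ko:d H.
Parse left to right (heavy = foot alone; LL = one foot; stranded L unfooted): (ˈku:) (ˈku:) ni (ˈbit) ru (ˈskeg) (ˈko:d).
Foot heads: 1, 2, 4, 6, 7.
Primary stress on the rightmost head = syllable 7.
Secondary stress on 1, 2, 4, 6: ˌku:.ˌku:.ni.ˌbit.ru.ˌskeg.ˈko:d.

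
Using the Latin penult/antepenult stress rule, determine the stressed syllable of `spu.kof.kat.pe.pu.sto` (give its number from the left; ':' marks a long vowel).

Classical Latin: stress the penult if heavy (long vowel or closed), else the antepenult.
Weights: 4 pe L, 5 pu L, 6 sto L.
The penult (syllable 5, pu) is light, so stress falls on the antepenult (syllable 4, pe).
Stress on syllable 4: spu.kof.kat.ˈpe.pu.sto.

4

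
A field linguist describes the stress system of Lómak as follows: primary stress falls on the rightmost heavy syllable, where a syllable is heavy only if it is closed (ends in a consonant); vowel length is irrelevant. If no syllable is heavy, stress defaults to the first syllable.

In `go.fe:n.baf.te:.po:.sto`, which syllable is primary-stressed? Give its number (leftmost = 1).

Weights: 1 go L, 2 fe:n H, 3 baf H, 4 te: L, 5 po: L, 6 sto L.
Heavy syllables in the domain: 2, 3. The rightmost is syllable 3 (baf).
Primary stress: syllable 3 → go.fe:n.ˈbaf.te:.po:.sto.

3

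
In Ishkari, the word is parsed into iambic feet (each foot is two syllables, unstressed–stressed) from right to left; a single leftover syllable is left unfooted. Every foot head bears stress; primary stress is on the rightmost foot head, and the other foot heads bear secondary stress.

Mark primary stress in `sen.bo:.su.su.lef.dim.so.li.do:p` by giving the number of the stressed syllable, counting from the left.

Parse right to left into iambic (σˈσ) feet: sen (bo:.ˈsu) (su.ˈlef) (dim.ˈso) (li.ˈdo:p). Syllable 1 is left unfooted.
Foot heads (stressed positions): 3, 5, 7, 9.
End Rule Rightmost: primary stress on the rightmost head = syllable 9.
Primary stress: syllable 9 → sen.bo:.su.su.lef.dim.so.li.ˈdo:p.

9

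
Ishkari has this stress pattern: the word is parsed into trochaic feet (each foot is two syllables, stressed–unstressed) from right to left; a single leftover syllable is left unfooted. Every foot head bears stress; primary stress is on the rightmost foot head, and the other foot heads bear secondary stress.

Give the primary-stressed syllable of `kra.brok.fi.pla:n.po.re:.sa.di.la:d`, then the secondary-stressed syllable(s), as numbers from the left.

primary 8, secondary 2, 4, 6

Parse right to left into trochaic (ˈσσ) feet: kra (ˈbrok.fi) (ˈpla:n.po) (ˈre:.sa) (ˈdi.la:d). Syllable 1 is left unfooted.
Foot heads (stressed positions): 2, 4, 6, 8.
End Rule Rightmost: primary stress on the rightmost head = syllable 8.
Secondary stress on 2, 4, 6: kra.ˌbrok.fi.ˌpla:n.po.ˌre:.sa.ˈdi.la:d.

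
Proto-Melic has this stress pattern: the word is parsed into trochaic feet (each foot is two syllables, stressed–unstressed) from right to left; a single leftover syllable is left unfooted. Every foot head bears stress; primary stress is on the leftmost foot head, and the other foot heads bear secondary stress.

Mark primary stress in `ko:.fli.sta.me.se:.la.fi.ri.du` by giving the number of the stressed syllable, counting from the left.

Parse right to left into trochaic (ˈσσ) feet: ko: (ˈfli.sta) (ˈme.se:) (ˈla.fi) (ˈri.du). Syllable 1 is left unfooted.
Foot heads (stressed positions): 2, 4, 6, 8.
End Rule Leftmost: primary stress on the leftmost head = syllable 2.
Primary stress: syllable 2 → ko:.ˈfli.sta.me.se:.la.fi.ri.du.

2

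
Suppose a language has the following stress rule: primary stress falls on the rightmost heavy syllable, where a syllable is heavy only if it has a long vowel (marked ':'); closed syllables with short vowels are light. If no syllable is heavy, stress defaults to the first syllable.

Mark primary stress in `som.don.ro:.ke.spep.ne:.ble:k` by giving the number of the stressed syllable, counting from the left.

Weights: 1 som L, 2 don L, 3 ro: H, 4 ke L, 5 spep L, 6 ne: H, 7 ble:k H.
Heavy syllables in the domain: 3, 6, 7. The rightmost is syllable 7 (ble:k).
Primary stress: syllable 7 → som.don.ro:.ke.spep.ne:.ˈble:k.

7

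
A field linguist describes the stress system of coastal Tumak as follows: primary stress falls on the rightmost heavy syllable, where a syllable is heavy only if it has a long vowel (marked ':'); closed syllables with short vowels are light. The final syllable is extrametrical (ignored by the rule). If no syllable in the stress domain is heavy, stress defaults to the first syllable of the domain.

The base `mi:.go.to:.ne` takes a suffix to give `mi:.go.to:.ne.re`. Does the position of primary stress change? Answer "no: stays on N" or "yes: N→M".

no: stays on 3

Base `mi:.go.to:.ne` (4 syllables):
  The final syllable (4, ne) is extrametrical; the stress domain is syllables 1–3.
  Weights: 1 mi: H, 2 go L, 3 to: H.
  Heavy syllables in the domain: 1, 3. The rightmost is syllable 3 (to:).
  → primary stress on syllable 3.
Suffixed `mi:.go.to:.ne.re` (5 syllables):
  The final syllable (5, re) is extrametrical; the stress domain is syllables 1–4.
  Weights: 1 mi: H, 2 go L, 3 to: H, 4 ne L.
  Heavy syllables in the domain: 1, 3. The rightmost is syllable 3 (to:).
  → primary stress on syllable 3.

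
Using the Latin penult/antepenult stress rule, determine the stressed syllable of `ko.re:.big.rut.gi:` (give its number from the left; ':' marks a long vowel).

Classical Latin: stress the penult if heavy (long vowel or closed), else the antepenult.
Weights: 3 big H, 4 rut H, 5 gi: H.
The penult (syllable 4, rut) is heavy, so it takes stress.
Stress on syllable 4: ko.re:.big.ˈrut.gi:.

4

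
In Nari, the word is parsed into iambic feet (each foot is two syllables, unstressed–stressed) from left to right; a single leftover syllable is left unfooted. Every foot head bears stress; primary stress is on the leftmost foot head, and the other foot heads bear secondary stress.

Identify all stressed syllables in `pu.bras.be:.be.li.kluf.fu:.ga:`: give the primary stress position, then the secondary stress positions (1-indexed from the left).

Parse left to right into iambic (σˈσ) feet: (pu.ˈbras) (be:.ˈbe) (li.ˈkluf) (fu:.ˈga:).
Foot heads (stressed positions): 2, 4, 6, 8.
End Rule Leftmost: primary stress on the leftmost head = syllable 2.
Secondary stress on 4, 6, 8: pu.ˈbras.be:.ˌbe.li.ˌkluf.fu:.ˌga:.

primary 2, secondary 4, 6, 8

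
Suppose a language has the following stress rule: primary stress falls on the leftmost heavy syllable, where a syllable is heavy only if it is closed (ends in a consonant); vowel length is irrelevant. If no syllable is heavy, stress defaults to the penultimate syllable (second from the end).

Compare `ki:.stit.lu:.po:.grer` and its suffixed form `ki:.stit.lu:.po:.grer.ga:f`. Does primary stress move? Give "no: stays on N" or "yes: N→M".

Base `ki:.stit.lu:.po:.grer` (5 syllables):
  Weights: 1 ki: L, 2 stit H, 3 lu: L, 4 po: L, 5 grer H.
  Heavy syllables in the domain: 2, 5. The leftmost is syllable 2 (stit).
  → primary stress on syllable 2.
Suffixed `ki:.stit.lu:.po:.grer.ga:f` (6 syllables):
  Weights: 1 ki: L, 2 stit H, 3 lu: L, 4 po: L, 5 grer H, 6 ga:f H.
  Heavy syllables in the domain: 2, 5, 6. The leftmost is syllable 2 (stit).
  → primary stress on syllable 2.

no: stays on 2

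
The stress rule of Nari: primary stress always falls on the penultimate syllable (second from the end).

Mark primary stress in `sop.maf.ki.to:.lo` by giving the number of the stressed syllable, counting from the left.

The word has 5 syllables; the penultimate syllable (second from the end) is syllable 4 (to:).
Primary stress: syllable 4 → sop.maf.ki.ˈto:.lo.

4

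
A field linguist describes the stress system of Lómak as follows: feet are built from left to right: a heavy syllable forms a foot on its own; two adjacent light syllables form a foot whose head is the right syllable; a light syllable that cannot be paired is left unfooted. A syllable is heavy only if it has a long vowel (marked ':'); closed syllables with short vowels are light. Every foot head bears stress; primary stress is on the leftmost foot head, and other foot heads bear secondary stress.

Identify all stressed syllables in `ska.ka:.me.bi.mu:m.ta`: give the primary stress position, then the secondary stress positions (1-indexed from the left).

Weights: 1 ska L, 2 ka: H, 3 me L, 4 bi L, 5 mu:m H, 6 ta L.
Parse left to right (heavy = foot alone; LL = one foot; stranded L unfooted): ska (ˈka:) (me.ˈbi) (ˈmu:m) ta.
Foot heads: 2, 4, 5.
Primary stress on the leftmost head = syllable 2.
Secondary stress on 4, 5: ska.ˈka:.me.ˌbi.ˌmu:m.ta.

primary 2, secondary 4, 5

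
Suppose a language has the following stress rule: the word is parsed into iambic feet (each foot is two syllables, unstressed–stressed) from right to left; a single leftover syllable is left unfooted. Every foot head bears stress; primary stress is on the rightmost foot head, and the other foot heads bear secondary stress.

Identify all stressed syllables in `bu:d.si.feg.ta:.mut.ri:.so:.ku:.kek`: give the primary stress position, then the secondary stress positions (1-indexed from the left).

primary 9, secondary 3, 5, 7

Parse right to left into iambic (σˈσ) feet: bu:d (si.ˈfeg) (ta:.ˈmut) (ri:.ˈso:) (ku:.ˈkek). Syllable 1 is left unfooted.
Foot heads (stressed positions): 3, 5, 7, 9.
End Rule Rightmost: primary stress on the rightmost head = syllable 9.
Secondary stress on 3, 5, 7: bu:d.si.ˌfeg.ta:.ˌmut.ri:.ˌso:.ku:.ˈkek.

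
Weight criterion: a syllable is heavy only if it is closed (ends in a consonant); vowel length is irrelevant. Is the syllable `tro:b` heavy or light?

heavy

`tro:b`: long vowel, closed (coda /b/). Closed (coda /b/) → heavy.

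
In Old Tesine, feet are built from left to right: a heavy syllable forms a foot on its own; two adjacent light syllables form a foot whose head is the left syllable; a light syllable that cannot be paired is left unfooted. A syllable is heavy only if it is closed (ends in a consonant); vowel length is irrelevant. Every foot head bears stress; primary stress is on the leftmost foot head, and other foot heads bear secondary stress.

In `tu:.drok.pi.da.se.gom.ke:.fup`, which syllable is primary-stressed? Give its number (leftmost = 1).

2

Weights: 1 tu: L, 2 drok H, 3 pi L, 4 da L, 5 se L, 6 gom H, 7 ke: L, 8 fup H.
Parse left to right (heavy = foot alone; LL = one foot; stranded L unfooted): tu: (ˈdrok) (ˈpi.da) se (ˈgom) ke: (ˈfup).
Foot heads: 2, 3, 6, 8.
Primary stress on the leftmost head = syllable 2.
Primary stress: syllable 2 → tu:.ˈdrok.pi.da.se.gom.ke:.fup.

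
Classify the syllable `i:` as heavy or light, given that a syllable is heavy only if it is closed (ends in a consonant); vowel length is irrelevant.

`i:`: long vowel, open (no coda). Open (no coda) → light.

light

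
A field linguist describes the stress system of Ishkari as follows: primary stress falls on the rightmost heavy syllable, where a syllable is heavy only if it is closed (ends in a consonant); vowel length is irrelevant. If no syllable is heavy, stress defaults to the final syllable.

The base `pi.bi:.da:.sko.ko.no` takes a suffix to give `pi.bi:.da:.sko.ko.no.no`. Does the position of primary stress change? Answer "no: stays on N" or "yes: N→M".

yes: 6→7

Base `pi.bi:.da:.sko.ko.no` (6 syllables):
  Weights: 1 pi L, 2 bi: L, 3 da: L, 4 sko L, 5 ko L, 6 no L.
  No heavy syllable in the domain; default to the final syllable = syllable 6.
  → primary stress on syllable 6.
Suffixed `pi.bi:.da:.sko.ko.no.no` (7 syllables):
  Weights: 1 pi L, 2 bi: L, 3 da: L, 4 sko L, 5 ko L, 6 no L, 7 no L.
  No heavy syllable in the domain; default to the final syllable = syllable 7.
  → primary stress on syllable 7.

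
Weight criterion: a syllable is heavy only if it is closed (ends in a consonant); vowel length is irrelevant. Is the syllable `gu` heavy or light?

light

`gu`: short vowel, open (no coda). Open (no coda) → light.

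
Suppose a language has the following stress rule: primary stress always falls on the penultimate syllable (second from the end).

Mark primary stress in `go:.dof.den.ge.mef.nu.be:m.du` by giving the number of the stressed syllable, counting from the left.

7

The word has 8 syllables; the penultimate syllable (second from the end) is syllable 7 (be:m).
Primary stress: syllable 7 → go:.dof.den.ge.mef.nu.ˈbe:m.du.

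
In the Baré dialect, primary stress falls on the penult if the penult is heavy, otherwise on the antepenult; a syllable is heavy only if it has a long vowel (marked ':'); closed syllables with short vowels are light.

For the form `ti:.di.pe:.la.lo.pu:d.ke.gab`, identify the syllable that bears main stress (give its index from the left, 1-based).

Weights: 6 pu:d H, 7 ke L, 8 gab L.
The penult (syllable 7, ke) is light, so stress falls on the antepenult (syllable 6, pu:d).
Primary stress: syllable 6 → ti:.di.pe:.la.lo.ˈpu:d.ke.gab.

6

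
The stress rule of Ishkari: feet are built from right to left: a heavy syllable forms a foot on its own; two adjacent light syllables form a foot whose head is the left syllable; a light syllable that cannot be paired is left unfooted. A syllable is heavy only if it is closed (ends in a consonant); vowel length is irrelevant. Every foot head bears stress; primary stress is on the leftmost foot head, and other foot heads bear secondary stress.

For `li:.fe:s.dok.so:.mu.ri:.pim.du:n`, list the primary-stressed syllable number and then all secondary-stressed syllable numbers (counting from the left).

primary 2, secondary 3, 5, 7, 8

Weights: 1 li: L, 2 fe:s H, 3 dok H, 4 so: L, 5 mu L, 6 ri: L, 7 pim H, 8 du:n H.
Parse right to left (heavy = foot alone; LL = one foot; stranded L unfooted): li: (ˈfe:s) (ˈdok) so: (ˈmu.ri:) (ˈpim) (ˈdu:n).
Foot heads: 2, 3, 5, 7, 8.
Primary stress on the leftmost head = syllable 2.
Secondary stress on 3, 5, 7, 8: li:.ˈfe:s.ˌdok.so:.ˌmu.ri:.ˌpim.ˌdu:n.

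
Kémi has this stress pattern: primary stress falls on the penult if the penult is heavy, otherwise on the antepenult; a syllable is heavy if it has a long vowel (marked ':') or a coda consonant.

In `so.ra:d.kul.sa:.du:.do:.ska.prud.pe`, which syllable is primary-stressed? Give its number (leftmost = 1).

Weights: 7 ska L, 8 prud H, 9 pe L.
The penult (syllable 8, prud) is heavy, so it takes stress.
Primary stress: syllable 8 → so.ra:d.kul.sa:.du:.do:.ska.ˈprud.pe.

8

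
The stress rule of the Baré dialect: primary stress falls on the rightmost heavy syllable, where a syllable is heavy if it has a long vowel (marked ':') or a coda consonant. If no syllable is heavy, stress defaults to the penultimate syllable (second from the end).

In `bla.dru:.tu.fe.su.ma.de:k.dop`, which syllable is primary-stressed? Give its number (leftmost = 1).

8

Weights: 1 bla L, 2 dru: H, 3 tu L, 4 fe L, 5 su L, 6 ma L, 7 de:k H, 8 dop H.
Heavy syllables in the domain: 2, 7, 8. The rightmost is syllable 8 (dop).
Primary stress: syllable 8 → bla.dru:.tu.fe.su.ma.de:k.ˈdop.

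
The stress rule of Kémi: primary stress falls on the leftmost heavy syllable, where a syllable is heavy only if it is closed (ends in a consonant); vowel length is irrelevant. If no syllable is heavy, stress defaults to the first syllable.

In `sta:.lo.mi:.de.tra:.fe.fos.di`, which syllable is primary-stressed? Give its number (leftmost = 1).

Weights: 1 sta: L, 2 lo L, 3 mi: L, 4 de L, 5 tra: L, 6 fe L, 7 fos H, 8 di L.
Heavy syllables in the domain: 7. The leftmost is syllable 7 (fos).
Primary stress: syllable 7 → sta:.lo.mi:.de.tra:.fe.ˈfos.di.

7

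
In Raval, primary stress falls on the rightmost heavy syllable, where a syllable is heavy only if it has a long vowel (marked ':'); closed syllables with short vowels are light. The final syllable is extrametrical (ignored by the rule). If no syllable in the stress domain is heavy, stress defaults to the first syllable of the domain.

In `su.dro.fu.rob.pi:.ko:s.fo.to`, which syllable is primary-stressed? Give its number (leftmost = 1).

6

The final syllable (8, to) is extrametrical; the stress domain is syllables 1–7.
Weights: 1 su L, 2 dro L, 3 fu L, 4 rob L, 5 pi: H, 6 ko:s H, 7 fo L.
Heavy syllables in the domain: 5, 6. The rightmost is syllable 6 (ko:s).
Primary stress: syllable 6 → su.dro.fu.rob.pi:.ˈko:s.fo.to.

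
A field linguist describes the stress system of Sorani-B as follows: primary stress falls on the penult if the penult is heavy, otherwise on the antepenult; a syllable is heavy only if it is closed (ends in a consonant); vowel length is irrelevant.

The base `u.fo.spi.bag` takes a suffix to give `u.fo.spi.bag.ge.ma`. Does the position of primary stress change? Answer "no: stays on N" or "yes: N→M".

Base `u.fo.spi.bag` (4 syllables):
  Weights: 2 fo L, 3 spi L, 4 bag H.
  The penult (syllable 3, spi) is light, so stress falls on the antepenult (syllable 2, fo).
  → primary stress on syllable 2.
Suffixed `u.fo.spi.bag.ge.ma` (6 syllables):
  Weights: 4 bag H, 5 ge L, 6 ma L.
  The penult (syllable 5, ge) is light, so stress falls on the antepenult (syllable 4, bag).
  → primary stress on syllable 4.

yes: 2→4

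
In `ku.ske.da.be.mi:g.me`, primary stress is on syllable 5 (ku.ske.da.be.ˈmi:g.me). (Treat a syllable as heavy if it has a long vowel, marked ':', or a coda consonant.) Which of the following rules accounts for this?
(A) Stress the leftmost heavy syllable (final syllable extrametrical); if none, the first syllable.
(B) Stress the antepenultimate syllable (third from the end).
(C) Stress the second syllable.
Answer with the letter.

Rule A → syllable 5 ✓.
Rule B → syllable 4 (observed: 5).
Rule C → syllable 2 (observed: 5).

A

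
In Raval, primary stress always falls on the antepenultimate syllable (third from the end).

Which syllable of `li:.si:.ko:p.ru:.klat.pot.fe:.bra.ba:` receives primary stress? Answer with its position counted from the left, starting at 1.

The word has 9 syllables; the antepenultimate syllable (third from the end) is syllable 7 (fe:).
Primary stress: syllable 7 → li:.si:.ko:p.ru:.klat.pot.ˈfe:.bra.ba:.

7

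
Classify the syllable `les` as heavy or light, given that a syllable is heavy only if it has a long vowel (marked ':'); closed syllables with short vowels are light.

`les`: short vowel, closed (coda /s/). Short vowel → light.

light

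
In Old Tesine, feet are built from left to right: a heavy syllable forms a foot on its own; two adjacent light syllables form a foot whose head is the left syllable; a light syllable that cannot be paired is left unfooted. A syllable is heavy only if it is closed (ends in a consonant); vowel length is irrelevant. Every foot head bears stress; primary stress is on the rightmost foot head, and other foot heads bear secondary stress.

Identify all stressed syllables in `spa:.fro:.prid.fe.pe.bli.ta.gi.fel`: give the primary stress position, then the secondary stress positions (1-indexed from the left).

Weights: 1 spa: L, 2 fro: L, 3 prid H, 4 fe L, 5 pe L, 6 bli L, 7 ta L, 8 gi L, 9 fel H.
Parse left to right (heavy = foot alone; LL = one foot; stranded L unfooted): (ˈspa:.fro:) (ˈprid) (ˈfe.pe) (ˈbli.ta) gi (ˈfel).
Foot heads: 1, 3, 4, 6, 9.
Primary stress on the rightmost head = syllable 9.
Secondary stress on 1, 3, 4, 6: ˌspa:.fro:.ˌprid.ˌfe.pe.ˌbli.ta.gi.ˈfel.

primary 9, secondary 1, 3, 4, 6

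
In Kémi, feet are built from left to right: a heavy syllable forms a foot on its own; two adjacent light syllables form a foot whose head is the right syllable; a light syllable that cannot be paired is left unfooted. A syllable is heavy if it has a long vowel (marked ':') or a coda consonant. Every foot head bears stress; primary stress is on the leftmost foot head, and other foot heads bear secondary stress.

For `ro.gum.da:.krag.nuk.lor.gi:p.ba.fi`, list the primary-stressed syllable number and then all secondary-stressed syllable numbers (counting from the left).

Weights: 1 ro L, 2 gum H, 3 da: H, 4 krag H, 5 nuk H, 6 lor H, 7 gi:p H, 8 ba L, 9 fi L.
Parse left to right (heavy = foot alone; LL = one foot; stranded L unfooted): ro (ˈgum) (ˈda:) (ˈkrag) (ˈnuk) (ˈlor) (ˈgi:p) (ba.ˈfi).
Foot heads: 2, 3, 4, 5, 6, 7, 9.
Primary stress on the leftmost head = syllable 2.
Secondary stress on 3, 4, 5, 6, 7, 9: ro.ˈgum.ˌda:.ˌkrag.ˌnuk.ˌlor.ˌgi:p.ba.ˌfi.

primary 2, secondary 3, 4, 5, 6, 7, 9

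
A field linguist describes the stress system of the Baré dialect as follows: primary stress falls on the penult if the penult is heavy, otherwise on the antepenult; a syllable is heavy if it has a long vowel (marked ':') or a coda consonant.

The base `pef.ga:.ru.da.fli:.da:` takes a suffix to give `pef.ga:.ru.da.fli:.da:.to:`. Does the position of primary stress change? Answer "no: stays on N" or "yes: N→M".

Base `pef.ga:.ru.da.fli:.da:` (6 syllables):
  Weights: 4 da L, 5 fli: H, 6 da: H.
  The penult (syllable 5, fli:) is heavy, so it takes stress.
  → primary stress on syllable 5.
Suffixed `pef.ga:.ru.da.fli:.da:.to:` (7 syllables):
  Weights: 5 fli: H, 6 da: H, 7 to: H.
  The penult (syllable 6, da:) is heavy, so it takes stress.
  → primary stress on syllable 6.

yes: 5→6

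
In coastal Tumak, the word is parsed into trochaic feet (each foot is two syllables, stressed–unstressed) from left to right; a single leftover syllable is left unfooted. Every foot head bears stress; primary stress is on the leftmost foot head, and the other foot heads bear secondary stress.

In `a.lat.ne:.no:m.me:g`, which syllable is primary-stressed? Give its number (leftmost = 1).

Parse left to right into trochaic (ˈσσ) feet: (ˈa.lat) (ˈne:.no:m) me:g. Syllable 5 is left unfooted.
Foot heads (stressed positions): 1, 3.
End Rule Leftmost: primary stress on the leftmost head = syllable 1.
Primary stress: syllable 1 → ˈa.lat.ne:.no:m.me:g.

1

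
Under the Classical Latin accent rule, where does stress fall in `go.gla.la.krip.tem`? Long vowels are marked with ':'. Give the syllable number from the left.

Classical Latin: stress the penult if heavy (long vowel or closed), else the antepenult.
Weights: 3 la L, 4 krip H, 5 tem H.
The penult (syllable 4, krip) is heavy, so it takes stress.
Stress on syllable 4: go.gla.la.ˈkrip.tem.

4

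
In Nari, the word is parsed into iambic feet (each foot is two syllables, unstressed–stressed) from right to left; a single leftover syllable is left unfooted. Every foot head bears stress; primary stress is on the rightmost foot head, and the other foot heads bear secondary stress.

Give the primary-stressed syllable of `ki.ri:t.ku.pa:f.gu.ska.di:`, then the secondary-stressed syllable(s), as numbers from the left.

Parse right to left into iambic (σˈσ) feet: ki (ri:t.ˈku) (pa:f.ˈgu) (ska.ˈdi:). Syllable 1 is left unfooted.
Foot heads (stressed positions): 3, 5, 7.
End Rule Rightmost: primary stress on the rightmost head = syllable 7.
Secondary stress on 3, 5: ki.ri:t.ˌku.pa:f.ˌgu.ska.ˈdi:.

primary 7, secondary 3, 5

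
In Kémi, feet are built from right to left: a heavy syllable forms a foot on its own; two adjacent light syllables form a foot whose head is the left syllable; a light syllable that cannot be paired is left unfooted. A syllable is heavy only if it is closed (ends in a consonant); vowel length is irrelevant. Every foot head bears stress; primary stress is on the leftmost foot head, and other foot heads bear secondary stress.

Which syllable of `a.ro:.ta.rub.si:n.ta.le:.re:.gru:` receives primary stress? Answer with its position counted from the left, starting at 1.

Weights: 1 a L, 2 ro: L, 3 ta L, 4 rub H, 5 si:n H, 6 ta L, 7 le: L, 8 re: L, 9 gru: L.
Parse right to left (heavy = foot alone; LL = one foot; stranded L unfooted): a (ˈro:.ta) (ˈrub) (ˈsi:n) (ˈta.le:) (ˈre:.gru:).
Foot heads: 2, 4, 5, 6, 8.
Primary stress on the leftmost head = syllable 2.
Primary stress: syllable 2 → a.ˈro:.ta.rub.si:n.ta.le:.re:.gru:.

2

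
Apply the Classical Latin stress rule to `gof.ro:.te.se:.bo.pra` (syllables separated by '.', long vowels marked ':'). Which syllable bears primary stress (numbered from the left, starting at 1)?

Classical Latin: stress the penult if heavy (long vowel or closed), else the antepenult.
Weights: 4 se: H, 5 bo L, 6 pra L.
The penult (syllable 5, bo) is light, so stress falls on the antepenult (syllable 4, se:).
Stress on syllable 4: gof.ro:.te.ˈse:.bo.pra.

4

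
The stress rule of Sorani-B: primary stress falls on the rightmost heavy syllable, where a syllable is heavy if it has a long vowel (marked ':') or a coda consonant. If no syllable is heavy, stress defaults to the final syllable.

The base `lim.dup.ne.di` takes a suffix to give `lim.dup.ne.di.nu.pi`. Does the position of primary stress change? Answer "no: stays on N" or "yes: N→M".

Base `lim.dup.ne.di` (4 syllables):
  Weights: 1 lim H, 2 dup H, 3 ne L, 4 di L.
  Heavy syllables in the domain: 1, 2. The rightmost is syllable 2 (dup).
  → primary stress on syllable 2.
Suffixed `lim.dup.ne.di.nu.pi` (6 syllables):
  Weights: 1 lim H, 2 dup H, 3 ne L, 4 di L, 5 nu L, 6 pi L.
  Heavy syllables in the domain: 1, 2. The rightmost is syllable 2 (dup).
  → primary stress on syllable 2.

no: stays on 2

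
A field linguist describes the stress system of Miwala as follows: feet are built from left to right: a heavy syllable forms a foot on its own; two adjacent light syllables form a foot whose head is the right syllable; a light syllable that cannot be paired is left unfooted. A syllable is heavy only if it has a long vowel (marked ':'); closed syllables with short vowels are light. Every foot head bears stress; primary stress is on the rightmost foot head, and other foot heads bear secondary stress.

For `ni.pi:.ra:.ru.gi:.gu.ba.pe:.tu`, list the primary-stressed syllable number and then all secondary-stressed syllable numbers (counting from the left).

primary 8, secondary 2, 3, 5, 7

Weights: 1 ni L, 2 pi: H, 3 ra: H, 4 ru L, 5 gi: H, 6 gu L, 7 ba L, 8 pe: H, 9 tu L.
Parse left to right (heavy = foot alone; LL = one foot; stranded L unfooted): ni (ˈpi:) (ˈra:) ru (ˈgi:) (gu.ˈba) (ˈpe:) tu.
Foot heads: 2, 3, 5, 7, 8.
Primary stress on the rightmost head = syllable 8.
Secondary stress on 2, 3, 5, 7: ni.ˌpi:.ˌra:.ru.ˌgi:.gu.ˌba.ˈpe:.tu.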